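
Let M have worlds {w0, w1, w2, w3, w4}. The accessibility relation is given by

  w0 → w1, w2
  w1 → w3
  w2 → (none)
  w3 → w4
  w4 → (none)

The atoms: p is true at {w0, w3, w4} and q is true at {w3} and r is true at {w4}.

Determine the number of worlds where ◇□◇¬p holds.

2

w0: successors {w1, w2}; □◇¬p there: w1:F, w2:T. ✓
w1: successors {w3}; □◇¬p there: w3:F. ✗
w2: no successors, so ◇□◇¬p fails. ✗
w3: successors {w4}; □◇¬p there: w4:T. ✓
w4: no successors, so ◇□◇¬p fails. ✗
Satisfying worlds: {w0, w3}.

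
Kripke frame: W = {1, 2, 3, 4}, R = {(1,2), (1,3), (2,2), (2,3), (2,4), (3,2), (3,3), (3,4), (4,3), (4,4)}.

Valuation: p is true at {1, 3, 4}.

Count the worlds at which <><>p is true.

4

1: successors {2, 3}; <>p there: 2:T, 3:T. ✓
2: successors {2, 3, 4}; <>p there: 2:T, 3:T, 4:T. ✓
3: successors {2, 3, 4}; <>p there: 2:T, 3:T, 4:T. ✓
4: successors {3, 4}; <>p there: 3:T, 4:T. ✓
Satisfying worlds: {1, 2, 3, 4}.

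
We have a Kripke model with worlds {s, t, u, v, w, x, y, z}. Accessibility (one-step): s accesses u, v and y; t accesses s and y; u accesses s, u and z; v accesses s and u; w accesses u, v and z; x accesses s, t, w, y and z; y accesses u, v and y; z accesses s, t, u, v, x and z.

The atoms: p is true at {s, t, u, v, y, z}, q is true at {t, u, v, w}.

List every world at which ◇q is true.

s: successors {u, v, y}; q there: u:T, v:T, y:F. ✓
t: successors {s, y}; q there: s:F, y:F. ✗
u: successors {s, u, z}; q there: s:F, u:T, z:F. ✓
v: successors {s, u}; q there: s:F, u:T. ✓
w: successors {u, v, z}; q there: u:T, v:T, z:F. ✓
x: successors {s, t, w, y, z}; q there: s:F, t:T, w:T, y:F, z:F. ✓
y: successors {u, v, y}; q there: u:T, v:T, y:F. ✓
z: successors {s, t, u, v, x, z}; q there: s:F, t:T, u:T, v:T, x:F, z:F. ✓

{s, u, v, w, x, y, z}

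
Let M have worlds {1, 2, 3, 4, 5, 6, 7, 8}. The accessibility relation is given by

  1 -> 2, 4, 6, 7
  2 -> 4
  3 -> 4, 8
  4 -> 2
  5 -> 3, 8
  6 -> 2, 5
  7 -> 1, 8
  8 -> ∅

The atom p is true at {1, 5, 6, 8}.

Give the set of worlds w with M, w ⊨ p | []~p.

{1, 2, 4, 5, 6, 8}

1: p is T, []~p is F. ✓
2: p is F, []~p is T. ✓
3: p is F, []~p is F. ✗
4: p is F, []~p is T. ✓
5: p is T, []~p is F. ✓
6: p is T, []~p is F. ✓
7: p is F, []~p is F. ✗
8: p is T, []~p is T. ✓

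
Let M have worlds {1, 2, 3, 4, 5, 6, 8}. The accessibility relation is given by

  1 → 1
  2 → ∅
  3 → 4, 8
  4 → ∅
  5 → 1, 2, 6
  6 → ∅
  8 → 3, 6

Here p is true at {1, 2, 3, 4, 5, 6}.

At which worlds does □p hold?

1: successors {1}; p there: 1:T. ✓
2: no successors, so □p holds vacuously. ✓
3: successors {4, 8}; p there: 4:T, 8:F. ✗
4: no successors, so □p holds vacuously. ✓
5: successors {1, 2, 6}; p there: 1:T, 2:T, 6:T. ✓
6: no successors, so □p holds vacuously. ✓
8: successors {3, 6}; p there: 3:T, 6:T. ✓

{1, 2, 4, 5, 6, 8}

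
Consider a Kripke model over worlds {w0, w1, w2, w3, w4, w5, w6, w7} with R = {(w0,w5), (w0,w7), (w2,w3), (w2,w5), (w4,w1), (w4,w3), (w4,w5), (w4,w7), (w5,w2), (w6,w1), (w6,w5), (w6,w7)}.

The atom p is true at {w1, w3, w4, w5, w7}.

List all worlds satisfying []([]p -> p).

{w0, w1, w2, w3, w4, w6, w7}

w0: successors {w5, w7}; []p -> p there: w5:T, w7:T. ✓
w1: no successors, so []([]p -> p) holds vacuously. ✓
w2: successors {w3, w5}; []p -> p there: w3:T, w5:T. ✓
w3: no successors, so []([]p -> p) holds vacuously. ✓
w4: successors {w1, w3, w5, w7}; []p -> p there: w1:T, w3:T, w5:T, w7:T. ✓
w5: successors {w2}; []p -> p there: w2:F. ✗
w6: successors {w1, w5, w7}; []p -> p there: w1:T, w5:T, w7:T. ✓
w7: no successors, so []([]p -> p) holds vacuously. ✓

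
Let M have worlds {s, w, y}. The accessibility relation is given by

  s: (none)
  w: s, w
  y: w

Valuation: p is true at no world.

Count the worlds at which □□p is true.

s: no successors, so □□p holds vacuously. ✓
w: successors {s, w}; □p there: s:T, w:F. ✗
y: successors {w}; □p there: w:F. ✗
Satisfying worlds: {s}.

1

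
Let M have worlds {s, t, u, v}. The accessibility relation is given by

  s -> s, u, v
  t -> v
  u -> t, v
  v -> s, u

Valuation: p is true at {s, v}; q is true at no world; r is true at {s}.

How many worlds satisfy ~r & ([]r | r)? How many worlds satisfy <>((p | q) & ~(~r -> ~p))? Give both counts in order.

For ~r & ([]r | r):
s: ~r is F, []r | r is T. ✗
t: ~r is T, []r | r is F. ✗
u: ~r is T, []r | r is F. ✗
v: ~r is T, []r | r is F. ✗
— 0 worlds.
For <>((p | q) & ~(~r -> ~p)):
s: successors {s, u, v}; (p | q) & ~(~r -> ~p) there: s:F, u:F, v:T. ✓
t: successors {v}; (p | q) & ~(~r -> ~p) there: v:T. ✓
u: successors {t, v}; (p | q) & ~(~r -> ~p) there: t:F, v:T. ✓
v: successors {s, u}; (p | q) & ~(~r -> ~p) there: s:F, u:F. ✗
— 3 worlds.

0 and 3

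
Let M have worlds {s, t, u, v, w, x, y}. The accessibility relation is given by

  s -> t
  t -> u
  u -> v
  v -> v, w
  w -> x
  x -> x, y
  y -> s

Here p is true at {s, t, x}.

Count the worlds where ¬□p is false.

s: □p is T. ✗
t: □p is F. ✓
u: □p is F. ✓
v: □p is F. ✓
w: □p is T. ✗
x: □p is F. ✓
y: □p is T. ✗
Satisfying worlds: {t, u, v, x}.
So ¬□p fails at the other 3 worlds.

3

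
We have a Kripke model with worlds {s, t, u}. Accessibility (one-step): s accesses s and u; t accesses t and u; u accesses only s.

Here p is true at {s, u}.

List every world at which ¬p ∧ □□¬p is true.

s: ¬p is F, □□¬p is F. ✗
t: ¬p is T, □□¬p is F. ✗
u: ¬p is F, □□¬p is F. ✗

∅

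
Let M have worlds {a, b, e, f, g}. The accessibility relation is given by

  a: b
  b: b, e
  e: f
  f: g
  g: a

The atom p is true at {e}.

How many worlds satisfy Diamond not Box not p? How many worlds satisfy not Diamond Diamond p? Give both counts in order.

2 and 3

For Diamond not Box not p:
a: successors {b}; not Box not p there: b:T. ✓
b: successors {b, e}; not Box not p there: b:T, e:F. ✓
e: successors {f}; not Box not p there: f:F. ✗
f: successors {g}; not Box not p there: g:F. ✗
g: successors {a}; not Box not p there: a:F. ✗
— 2 worlds.
For not Diamond Diamond p:
a: Diamond Diamond p is T. ✗
b: Diamond Diamond p is T. ✗
e: Diamond Diamond p is F. ✓
f: Diamond Diamond p is F. ✓
g: Diamond Diamond p is F. ✓
— 3 worlds.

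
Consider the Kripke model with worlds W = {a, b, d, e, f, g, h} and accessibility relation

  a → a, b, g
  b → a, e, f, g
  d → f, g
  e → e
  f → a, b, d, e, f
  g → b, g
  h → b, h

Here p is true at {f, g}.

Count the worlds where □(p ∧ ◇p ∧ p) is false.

a: successors {a, b, g}; p ∧ ◇p ∧ p there: a:F, b:F, g:T. ✗
b: successors {a, e, f, g}; p ∧ ◇p ∧ p there: a:F, e:F, f:T, g:T. ✗
d: successors {f, g}; p ∧ ◇p ∧ p there: f:T, g:T. ✓
e: successors {e}; p ∧ ◇p ∧ p there: e:F. ✗
f: successors {a, b, d, e, f}; p ∧ ◇p ∧ p there: a:F, b:F, d:F, e:F, f:T. ✗
g: successors {b, g}; p ∧ ◇p ∧ p there: b:F, g:T. ✗
h: successors {b, h}; p ∧ ◇p ∧ p there: b:F, h:F. ✗
Satisfying worlds: {d}.
So □(p ∧ ◇p ∧ p) fails at the other 6 worlds.

6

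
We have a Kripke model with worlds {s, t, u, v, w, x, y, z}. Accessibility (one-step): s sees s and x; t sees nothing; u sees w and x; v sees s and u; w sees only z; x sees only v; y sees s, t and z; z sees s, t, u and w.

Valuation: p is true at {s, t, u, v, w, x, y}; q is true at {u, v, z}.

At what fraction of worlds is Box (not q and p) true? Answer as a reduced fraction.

3/8

s: successors {s, x}; not q and p there: s:T, x:T. ✓
t: no successors, so Box (not q and p) holds vacuously. ✓
u: successors {w, x}; not q and p there: w:T, x:T. ✓
v: successors {s, u}; not q and p there: s:T, u:F. ✗
w: successors {z}; not q and p there: z:F. ✗
x: successors {v}; not q and p there: v:F. ✗
y: successors {s, t, z}; not q and p there: s:T, t:T, z:F. ✗
z: successors {s, t, u, w}; not q and p there: s:T, t:T, u:F, w:T. ✗
That's 3 of 8 worlds, so 3/8.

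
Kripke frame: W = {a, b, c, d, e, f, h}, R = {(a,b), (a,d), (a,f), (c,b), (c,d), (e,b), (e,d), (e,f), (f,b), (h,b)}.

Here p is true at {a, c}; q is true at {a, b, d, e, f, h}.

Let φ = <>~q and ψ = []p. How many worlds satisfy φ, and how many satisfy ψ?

0 and 2

For <>~q:
a: successors {b, d, f}; ~q there: b:F, d:F, f:F. ✗
b: no successors, so <>~q fails. ✗
c: successors {b, d}; ~q there: b:F, d:F. ✗
d: no successors, so <>~q fails. ✗
e: successors {b, d, f}; ~q there: b:F, d:F, f:F. ✗
f: successors {b}; ~q there: b:F. ✗
h: successors {b}; ~q there: b:F. ✗
— 0 worlds.
For []p:
a: successors {b, d, f}; p there: b:F, d:F, f:F. ✗
b: no successors, so []p holds vacuously. ✓
c: successors {b, d}; p there: b:F, d:F. ✗
d: no successors, so []p holds vacuously. ✓
e: successors {b, d, f}; p there: b:F, d:F, f:F. ✗
f: successors {b}; p there: b:F. ✗
h: successors {b}; p there: b:F. ✗
— 2 worlds.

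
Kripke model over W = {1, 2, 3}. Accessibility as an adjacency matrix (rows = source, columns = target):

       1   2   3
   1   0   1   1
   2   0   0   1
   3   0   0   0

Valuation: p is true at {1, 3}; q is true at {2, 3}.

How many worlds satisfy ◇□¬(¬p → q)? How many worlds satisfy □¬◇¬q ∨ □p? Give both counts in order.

2 and 3

For ◇□¬(¬p → q):
1: successors {2, 3}; □¬(¬p → q) there: 2:F, 3:T. ✓
2: successors {3}; □¬(¬p → q) there: 3:T. ✓
3: no successors, so ◇□¬(¬p → q) fails. ✗
— 2 worlds.
For □¬◇¬q ∨ □p:
1: □¬◇¬q is T, □p is F. ✓
2: □¬◇¬q is T, □p is T. ✓
3: □¬◇¬q is T, □p is T. ✓
— 3 worlds.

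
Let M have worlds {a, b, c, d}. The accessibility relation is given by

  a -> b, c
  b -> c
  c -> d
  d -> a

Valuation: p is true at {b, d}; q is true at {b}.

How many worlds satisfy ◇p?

a: successors {b, c}; p there: b:T, c:F. ✓
b: successors {c}; p there: c:F. ✗
c: successors {d}; p there: d:T. ✓
d: successors {a}; p there: a:F. ✗
Satisfying worlds: {a, c}.

2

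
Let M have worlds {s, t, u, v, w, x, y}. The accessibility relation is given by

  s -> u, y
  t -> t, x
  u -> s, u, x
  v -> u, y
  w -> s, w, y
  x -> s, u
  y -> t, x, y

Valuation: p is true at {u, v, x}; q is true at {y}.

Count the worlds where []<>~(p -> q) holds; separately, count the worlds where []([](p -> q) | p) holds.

6 and 0

For []<>~(p -> q):
s: successors {u, y}; <>~(p -> q) there: u:T, y:T. ✓
t: successors {t, x}; <>~(p -> q) there: t:T, x:T. ✓
u: successors {s, u, x}; <>~(p -> q) there: s:T, u:T, x:T. ✓
v: successors {u, y}; <>~(p -> q) there: u:T, y:T. ✓
w: successors {s, w, y}; <>~(p -> q) there: s:T, w:F, y:T. ✗
x: successors {s, u}; <>~(p -> q) there: s:T, u:T. ✓
y: successors {t, x, y}; <>~(p -> q) there: t:T, x:T, y:T. ✓
— 6 worlds.
For []([](p -> q) | p):
s: successors {u, y}; [](p -> q) | p there: u:T, y:F. ✗
t: successors {t, x}; [](p -> q) | p there: t:F, x:T. ✗
u: successors {s, u, x}; [](p -> q) | p there: s:F, u:T, x:T. ✗
v: successors {u, y}; [](p -> q) | p there: u:T, y:F. ✗
w: successors {s, w, y}; [](p -> q) | p there: s:F, w:T, y:F. ✗
x: successors {s, u}; [](p -> q) | p there: s:F, u:T. ✗
y: successors {t, x, y}; [](p -> q) | p there: t:F, x:T, y:F. ✗
— 0 worlds.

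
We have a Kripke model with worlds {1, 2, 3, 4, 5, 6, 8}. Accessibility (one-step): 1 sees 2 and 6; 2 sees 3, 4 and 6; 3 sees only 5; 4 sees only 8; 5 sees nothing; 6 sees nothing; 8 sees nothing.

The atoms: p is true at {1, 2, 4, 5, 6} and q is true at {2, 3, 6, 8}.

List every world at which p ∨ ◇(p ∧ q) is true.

{1, 2, 4, 5, 6}

1: p is T, ◇(p ∧ q) is T. ✓
2: p is T, ◇(p ∧ q) is T. ✓
3: p is F, ◇(p ∧ q) is F. ✗
4: p is T, ◇(p ∧ q) is F. ✓
5: p is T, ◇(p ∧ q) is F. ✓
6: p is T, ◇(p ∧ q) is F. ✓
8: p is F, ◇(p ∧ q) is F. ✗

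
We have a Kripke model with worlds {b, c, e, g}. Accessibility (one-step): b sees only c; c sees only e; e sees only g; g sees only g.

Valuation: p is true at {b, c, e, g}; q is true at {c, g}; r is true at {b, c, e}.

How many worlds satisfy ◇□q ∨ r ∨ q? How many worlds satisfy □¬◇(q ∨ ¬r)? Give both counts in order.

For ◇□q ∨ r ∨ q:
b: ◇□q is F, r ∨ q is T. ✓
c: ◇□q is T, r ∨ q is T. ✓
e: ◇□q is T, r ∨ q is T. ✓
g: ◇□q is T, r ∨ q is T. ✓
— 4 worlds.
For □¬◇(q ∨ ¬r):
b: successors {c}; ¬◇(q ∨ ¬r) there: c:T. ✓
c: successors {e}; ¬◇(q ∨ ¬r) there: e:F. ✗
e: successors {g}; ¬◇(q ∨ ¬r) there: g:F. ✗
g: successors {g}; ¬◇(q ∨ ¬r) there: g:F. ✗
— 1 world.

4 and 1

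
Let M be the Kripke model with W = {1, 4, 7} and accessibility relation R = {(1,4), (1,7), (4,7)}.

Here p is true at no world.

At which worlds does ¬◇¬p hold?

{7}

1: ◇¬p is T. ✗
4: ◇¬p is T. ✗
7: ◇¬p is F. ✓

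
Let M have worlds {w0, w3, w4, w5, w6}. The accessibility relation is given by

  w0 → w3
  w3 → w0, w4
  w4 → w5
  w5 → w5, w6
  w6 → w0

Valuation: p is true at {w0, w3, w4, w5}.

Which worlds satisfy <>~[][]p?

{w3, w4, w5}

w0: successors {w3}; ~[][]p there: w3:F. ✗
w3: successors {w0, w4}; ~[][]p there: w0:F, w4:T. ✓
w4: successors {w5}; ~[][]p there: w5:T. ✓
w5: successors {w5, w6}; ~[][]p there: w5:T, w6:F. ✓
w6: successors {w0}; ~[][]p there: w0:F. ✗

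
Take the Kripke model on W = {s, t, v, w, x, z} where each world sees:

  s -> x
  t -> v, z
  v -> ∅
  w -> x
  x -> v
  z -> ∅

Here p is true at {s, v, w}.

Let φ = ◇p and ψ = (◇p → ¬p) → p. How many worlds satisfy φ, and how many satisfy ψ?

For ◇p:
s: successors {x}; p there: x:F. ✗
t: successors {v, z}; p there: v:T, z:F. ✓
v: no successors, so ◇p fails. ✗
w: successors {x}; p there: x:F. ✗
x: successors {v}; p there: v:T. ✓
z: no successors, so ◇p fails. ✗
— 2 worlds.
For (◇p → ¬p) → p:
s: ◇p → ¬p is T, p is T. ✓
t: ◇p → ¬p is T, p is F. ✗
v: ◇p → ¬p is T, p is T. ✓
w: ◇p → ¬p is T, p is T. ✓
x: ◇p → ¬p is T, p is F. ✗
z: ◇p → ¬p is T, p is F. ✗
— 3 worlds.

2 and 3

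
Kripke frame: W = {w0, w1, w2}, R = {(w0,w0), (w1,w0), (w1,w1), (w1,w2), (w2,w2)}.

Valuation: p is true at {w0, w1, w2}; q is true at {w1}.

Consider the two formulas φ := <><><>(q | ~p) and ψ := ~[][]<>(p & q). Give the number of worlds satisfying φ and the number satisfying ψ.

For <><><>(q | ~p):
w0: successors {w0}; <><>(q | ~p) there: w0:F. ✗
w1: successors {w0, w1, w2}; <><>(q | ~p) there: w0:F, w1:T, w2:F. ✓
w2: successors {w2}; <><>(q | ~p) there: w2:F. ✗
— 1 world.
For ~[][]<>(p & q):
w0: [][]<>(p & q) is F. ✓
w1: [][]<>(p & q) is F. ✓
w2: [][]<>(p & q) is F. ✓
— 3 worlds.

1 and 3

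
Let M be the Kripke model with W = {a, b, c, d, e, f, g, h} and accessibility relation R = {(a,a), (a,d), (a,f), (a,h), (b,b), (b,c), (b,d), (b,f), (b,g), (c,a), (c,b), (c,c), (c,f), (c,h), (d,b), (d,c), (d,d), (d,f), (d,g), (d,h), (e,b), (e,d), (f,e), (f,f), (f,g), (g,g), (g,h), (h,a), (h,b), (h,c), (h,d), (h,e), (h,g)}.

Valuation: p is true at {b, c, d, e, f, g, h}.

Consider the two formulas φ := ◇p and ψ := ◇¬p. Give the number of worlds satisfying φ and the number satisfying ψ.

For ◇p:
a: successors {a, d, f, h}; p there: a:F, d:T, f:T, h:T. ✓
b: successors {b, c, d, f, g}; p there: b:T, c:T, d:T, f:T, g:T. ✓
c: successors {a, b, c, f, h}; p there: a:F, b:T, c:T, f:T, h:T. ✓
d: successors {b, c, d, f, g, h}; p there: b:T, c:T, d:T, f:T, g:T, h:T. ✓
e: successors {b, d}; p there: b:T, d:T. ✓
f: successors {e, f, g}; p there: e:T, f:T, g:T. ✓
g: successors {g, h}; p there: g:T, h:T. ✓
h: successors {a, b, c, d, e, g}; p there: a:F, b:T, c:T, d:T, e:T, g:T. ✓
— 8 worlds.
For ◇¬p:
a: successors {a, d, f, h}; ¬p there: a:T, d:F, f:F, h:F. ✓
b: successors {b, c, d, f, g}; ¬p there: b:F, c:F, d:F, f:F, g:F. ✗
c: successors {a, b, c, f, h}; ¬p there: a:T, b:F, c:F, f:F, h:F. ✓
d: successors {b, c, d, f, g, h}; ¬p there: b:F, c:F, d:F, f:F, g:F, h:F. ✗
e: successors {b, d}; ¬p there: b:F, d:F. ✗
f: successors {e, f, g}; ¬p there: e:F, f:F, g:F. ✗
g: successors {g, h}; ¬p there: g:F, h:F. ✗
h: successors {a, b, c, d, e, g}; ¬p there: a:T, b:F, c:F, d:F, e:F, g:F. ✓
— 3 worlds.

8 and 3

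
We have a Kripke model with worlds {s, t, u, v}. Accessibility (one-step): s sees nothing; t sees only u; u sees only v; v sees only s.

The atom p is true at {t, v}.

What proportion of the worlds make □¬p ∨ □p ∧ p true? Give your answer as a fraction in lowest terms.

s: □¬p is T, □p ∧ p is F. ✓
t: □¬p is T, □p ∧ p is F. ✓
u: □¬p is F, □p ∧ p is F. ✗
v: □¬p is T, □p ∧ p is F. ✓
That's 3 of 4 worlds, so 3/4.

3/4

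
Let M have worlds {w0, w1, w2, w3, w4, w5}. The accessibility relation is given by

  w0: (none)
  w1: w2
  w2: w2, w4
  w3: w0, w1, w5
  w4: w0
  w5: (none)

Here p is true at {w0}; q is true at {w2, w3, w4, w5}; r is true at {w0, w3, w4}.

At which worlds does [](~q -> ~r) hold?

{w0, w1, w2, w5}

w0: no successors, so [](~q -> ~r) holds vacuously. ✓
w1: successors {w2}; ~q -> ~r there: w2:T. ✓
w2: successors {w2, w4}; ~q -> ~r there: w2:T, w4:T. ✓
w3: successors {w0, w1, w5}; ~q -> ~r there: w0:F, w1:T, w5:T. ✗
w4: successors {w0}; ~q -> ~r there: w0:F. ✗
w5: no successors, so [](~q -> ~r) holds vacuously. ✓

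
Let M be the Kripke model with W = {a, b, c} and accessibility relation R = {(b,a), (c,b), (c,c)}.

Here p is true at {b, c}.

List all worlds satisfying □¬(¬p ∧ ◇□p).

a: no successors, so □¬(¬p ∧ ◇□p) holds vacuously. ✓
b: successors {a}; ¬(¬p ∧ ◇□p) there: a:T. ✓
c: successors {b, c}; ¬(¬p ∧ ◇□p) there: b:T, c:T. ✓

{a, b, c}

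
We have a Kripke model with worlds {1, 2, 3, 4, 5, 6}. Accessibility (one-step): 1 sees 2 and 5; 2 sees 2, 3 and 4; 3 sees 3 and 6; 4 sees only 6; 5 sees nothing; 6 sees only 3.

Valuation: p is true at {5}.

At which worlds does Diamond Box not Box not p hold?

1: successors {2, 5}; Box not Box not p there: 2:F, 5:T. ✓
2: successors {2, 3, 4}; Box not Box not p there: 2:F, 3:F, 4:F. ✗
3: successors {3, 6}; Box not Box not p there: 3:F, 6:F. ✗
4: successors {6}; Box not Box not p there: 6:F. ✗
5: no successors, so Diamond Box not Box not p fails. ✗
6: successors {3}; Box not Box not p there: 3:F. ✗

{1}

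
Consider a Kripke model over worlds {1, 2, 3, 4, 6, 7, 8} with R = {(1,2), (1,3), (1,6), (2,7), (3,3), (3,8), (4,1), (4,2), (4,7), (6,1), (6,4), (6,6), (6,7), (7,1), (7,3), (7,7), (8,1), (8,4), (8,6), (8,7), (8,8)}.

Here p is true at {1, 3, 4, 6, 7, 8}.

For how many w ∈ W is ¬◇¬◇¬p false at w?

7

1: ◇¬◇¬p is T. ✗
2: ◇¬◇¬p is T. ✗
3: ◇¬◇¬p is T. ✗
4: ◇¬◇¬p is T. ✗
6: ◇¬◇¬p is T. ✗
7: ◇¬◇¬p is T. ✗
8: ◇¬◇¬p is T. ✗
Satisfying worlds: ∅.
So ¬◇¬◇¬p fails at the other 7 worlds.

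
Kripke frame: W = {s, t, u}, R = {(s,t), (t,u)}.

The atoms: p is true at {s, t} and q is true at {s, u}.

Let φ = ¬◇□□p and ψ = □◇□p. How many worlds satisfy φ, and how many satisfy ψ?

For ¬◇□□p:
s: ◇□□p is T. ✗
t: ◇□□p is T. ✗
u: ◇□□p is F. ✓
— 1 world.
For □◇□p:
s: successors {t}; ◇□p there: t:T. ✓
t: successors {u}; ◇□p there: u:F. ✗
u: no successors, so □◇□p holds vacuously. ✓
— 2 worlds.

1 and 2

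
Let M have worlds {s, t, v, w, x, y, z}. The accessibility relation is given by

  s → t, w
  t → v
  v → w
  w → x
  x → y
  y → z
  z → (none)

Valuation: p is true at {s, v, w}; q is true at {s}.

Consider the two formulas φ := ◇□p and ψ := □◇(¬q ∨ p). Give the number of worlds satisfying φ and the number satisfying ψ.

For ◇□p:
s: successors {t, w}; □p there: t:T, w:F. ✓
t: successors {v}; □p there: v:T. ✓
v: successors {w}; □p there: w:F. ✗
w: successors {x}; □p there: x:F. ✗
x: successors {y}; □p there: y:F. ✗
y: successors {z}; □p there: z:T. ✓
z: no successors, so ◇□p fails. ✗
— 3 worlds.
For □◇(¬q ∨ p):
s: successors {t, w}; ◇(¬q ∨ p) there: t:T, w:T. ✓
t: successors {v}; ◇(¬q ∨ p) there: v:T. ✓
v: successors {w}; ◇(¬q ∨ p) there: w:T. ✓
w: successors {x}; ◇(¬q ∨ p) there: x:T. ✓
x: successors {y}; ◇(¬q ∨ p) there: y:T. ✓
y: successors {z}; ◇(¬q ∨ p) there: z:F. ✗
z: no successors, so □◇(¬q ∨ p) holds vacuously. ✓
— 6 worlds.

3 and 6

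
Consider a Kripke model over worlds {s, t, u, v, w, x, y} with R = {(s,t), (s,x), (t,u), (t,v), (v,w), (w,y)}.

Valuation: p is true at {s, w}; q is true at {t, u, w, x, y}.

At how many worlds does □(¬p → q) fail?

s: successors {t, x}; ¬p → q there: t:T, x:T. ✓
t: successors {u, v}; ¬p → q there: u:T, v:F. ✗
u: no successors, so □(¬p → q) holds vacuously. ✓
v: successors {w}; ¬p → q there: w:T. ✓
w: successors {y}; ¬p → q there: y:T. ✓
x: no successors, so □(¬p → q) holds vacuously. ✓
y: no successors, so □(¬p → q) holds vacuously. ✓
Satisfying worlds: {s, u, v, w, x, y}.
So □(¬p → q) fails at the other 1 world.

1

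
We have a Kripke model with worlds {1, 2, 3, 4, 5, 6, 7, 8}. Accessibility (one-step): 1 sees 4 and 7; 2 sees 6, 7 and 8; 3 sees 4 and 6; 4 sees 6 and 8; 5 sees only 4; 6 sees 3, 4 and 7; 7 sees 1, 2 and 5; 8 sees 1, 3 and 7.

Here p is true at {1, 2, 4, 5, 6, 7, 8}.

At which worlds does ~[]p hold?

1: []p is T. ✗
2: []p is T. ✗
3: []p is T. ✗
4: []p is T. ✗
5: []p is T. ✗
6: []p is F. ✓
7: []p is T. ✗
8: []p is F. ✓

{6, 8}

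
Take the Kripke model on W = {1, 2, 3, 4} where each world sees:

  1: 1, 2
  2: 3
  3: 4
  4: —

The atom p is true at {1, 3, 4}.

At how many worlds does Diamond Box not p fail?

3

1: successors {1, 2}; Box not p there: 1:F, 2:F. ✗
2: successors {3}; Box not p there: 3:F. ✗
3: successors {4}; Box not p there: 4:T. ✓
4: no successors, so Diamond Box not p fails. ✗
Satisfying worlds: {3}.
So Diamond Box not p fails at the other 3 worlds.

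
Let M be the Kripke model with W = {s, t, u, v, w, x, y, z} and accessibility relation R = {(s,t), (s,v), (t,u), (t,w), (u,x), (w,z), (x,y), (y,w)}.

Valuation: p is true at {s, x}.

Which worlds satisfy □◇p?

{v, z}

s: successors {t, v}; ◇p there: t:F, v:F. ✗
t: successors {u, w}; ◇p there: u:T, w:F. ✗
u: successors {x}; ◇p there: x:F. ✗
v: no successors, so □◇p holds vacuously. ✓
w: successors {z}; ◇p there: z:F. ✗
x: successors {y}; ◇p there: y:F. ✗
y: successors {w}; ◇p there: w:F. ✗
z: no successors, so □◇p holds vacuously. ✓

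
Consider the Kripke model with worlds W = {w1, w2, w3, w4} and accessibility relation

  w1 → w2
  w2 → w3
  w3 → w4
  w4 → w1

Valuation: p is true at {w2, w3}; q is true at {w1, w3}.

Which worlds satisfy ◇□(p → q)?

w1: successors {w2}; □(p → q) there: w2:T. ✓
w2: successors {w3}; □(p → q) there: w3:T. ✓
w3: successors {w4}; □(p → q) there: w4:T. ✓
w4: successors {w1}; □(p → q) there: w1:F. ✗

{w1, w2, w3}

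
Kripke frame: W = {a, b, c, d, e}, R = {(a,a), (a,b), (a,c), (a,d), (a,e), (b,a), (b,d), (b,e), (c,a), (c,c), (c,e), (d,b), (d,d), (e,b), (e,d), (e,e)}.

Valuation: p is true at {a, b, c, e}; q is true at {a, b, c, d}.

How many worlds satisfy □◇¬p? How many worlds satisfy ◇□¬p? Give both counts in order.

3 and 0

For □◇¬p:
a: successors {a, b, c, d, e}; ◇¬p there: a:T, b:T, c:F, d:T, e:T. ✗
b: successors {a, d, e}; ◇¬p there: a:T, d:T, e:T. ✓
c: successors {a, c, e}; ◇¬p there: a:T, c:F, e:T. ✗
d: successors {b, d}; ◇¬p there: b:T, d:T. ✓
e: successors {b, d, e}; ◇¬p there: b:T, d:T, e:T. ✓
— 3 worlds.
For ◇□¬p:
a: successors {a, b, c, d, e}; □¬p there: a:F, b:F, c:F, d:F, e:F. ✗
b: successors {a, d, e}; □¬p there: a:F, d:F, e:F. ✗
c: successors {a, c, e}; □¬p there: a:F, c:F, e:F. ✗
d: successors {b, d}; □¬p there: b:F, d:F. ✗
e: successors {b, d, e}; □¬p there: b:F, d:F, e:F. ✗
— 0 worlds.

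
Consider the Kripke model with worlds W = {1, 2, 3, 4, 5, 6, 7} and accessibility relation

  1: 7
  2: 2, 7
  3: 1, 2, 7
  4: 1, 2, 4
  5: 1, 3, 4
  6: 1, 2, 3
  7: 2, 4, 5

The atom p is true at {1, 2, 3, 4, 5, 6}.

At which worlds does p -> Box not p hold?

{1, 7}

1: p is T, Box not p is T. ✓
2: p is T, Box not p is F. ✗
3: p is T, Box not p is F. ✗
4: p is T, Box not p is F. ✗
5: p is T, Box not p is F. ✗
6: p is T, Box not p is F. ✗
7: p is F, Box not p is F. ✓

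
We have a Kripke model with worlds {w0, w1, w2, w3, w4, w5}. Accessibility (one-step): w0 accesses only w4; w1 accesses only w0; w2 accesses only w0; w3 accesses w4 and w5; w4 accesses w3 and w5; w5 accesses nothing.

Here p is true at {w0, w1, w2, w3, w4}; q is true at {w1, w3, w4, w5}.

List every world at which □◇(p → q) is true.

w0: successors {w4}; ◇(p → q) there: w4:T. ✓
w1: successors {w0}; ◇(p → q) there: w0:T. ✓
w2: successors {w0}; ◇(p → q) there: w0:T. ✓
w3: successors {w4, w5}; ◇(p → q) there: w4:T, w5:F. ✗
w4: successors {w3, w5}; ◇(p → q) there: w3:T, w5:F. ✗
w5: no successors, so □◇(p → q) holds vacuously. ✓

{w0, w1, w2, w5}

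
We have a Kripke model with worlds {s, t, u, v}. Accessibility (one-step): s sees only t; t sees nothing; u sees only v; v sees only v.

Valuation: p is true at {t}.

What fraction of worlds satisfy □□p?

s: successors {t}; □p there: t:T. ✓
t: no successors, so □□p holds vacuously. ✓
u: successors {v}; □p there: v:F. ✗
v: successors {v}; □p there: v:F. ✗
That's 2 of 4 worlds, so 2/4 = 1/2.

1/2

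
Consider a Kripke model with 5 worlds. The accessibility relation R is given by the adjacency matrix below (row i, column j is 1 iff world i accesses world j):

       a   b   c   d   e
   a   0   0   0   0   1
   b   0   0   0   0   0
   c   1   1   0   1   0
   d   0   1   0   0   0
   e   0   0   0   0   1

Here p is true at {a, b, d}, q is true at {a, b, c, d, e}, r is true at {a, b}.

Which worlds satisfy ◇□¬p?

{a, c, d, e}

a: successors {e}; □¬p there: e:T. ✓
b: no successors, so ◇□¬p fails. ✗
c: successors {a, b, d}; □¬p there: a:T, b:T, d:F. ✓
d: successors {b}; □¬p there: b:T. ✓
e: successors {e}; □¬p there: e:T. ✓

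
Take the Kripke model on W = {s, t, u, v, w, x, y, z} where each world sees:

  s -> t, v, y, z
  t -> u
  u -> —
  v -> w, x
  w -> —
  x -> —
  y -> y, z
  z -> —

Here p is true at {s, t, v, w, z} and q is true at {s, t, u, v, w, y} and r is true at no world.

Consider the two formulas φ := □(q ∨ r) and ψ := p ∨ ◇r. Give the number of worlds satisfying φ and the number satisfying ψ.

5 and 5

For □(q ∨ r):
s: successors {t, v, y, z}; q ∨ r there: t:T, v:T, y:T, z:F. ✗
t: successors {u}; q ∨ r there: u:T. ✓
u: no successors, so □(q ∨ r) holds vacuously. ✓
v: successors {w, x}; q ∨ r there: w:T, x:F. ✗
w: no successors, so □(q ∨ r) holds vacuously. ✓
x: no successors, so □(q ∨ r) holds vacuously. ✓
y: successors {y, z}; q ∨ r there: y:T, z:F. ✗
z: no successors, so □(q ∨ r) holds vacuously. ✓
— 5 worlds.
For p ∨ ◇r:
s: p is T, ◇r is F. ✓
t: p is T, ◇r is F. ✓
u: p is F, ◇r is F. ✗
v: p is T, ◇r is F. ✓
w: p is T, ◇r is F. ✓
x: p is F, ◇r is F. ✗
y: p is F, ◇r is F. ✗
z: p is T, ◇r is F. ✓
— 5 worlds.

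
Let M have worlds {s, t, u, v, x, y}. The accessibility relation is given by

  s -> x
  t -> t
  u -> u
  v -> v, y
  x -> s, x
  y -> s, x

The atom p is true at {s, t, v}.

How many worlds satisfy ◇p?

4

s: successors {x}; p there: x:F. ✗
t: successors {t}; p there: t:T. ✓
u: successors {u}; p there: u:F. ✗
v: successors {v, y}; p there: v:T, y:F. ✓
x: successors {s, x}; p there: s:T, x:F. ✓
y: successors {s, x}; p there: s:T, x:F. ✓
Satisfying worlds: {t, v, x, y}.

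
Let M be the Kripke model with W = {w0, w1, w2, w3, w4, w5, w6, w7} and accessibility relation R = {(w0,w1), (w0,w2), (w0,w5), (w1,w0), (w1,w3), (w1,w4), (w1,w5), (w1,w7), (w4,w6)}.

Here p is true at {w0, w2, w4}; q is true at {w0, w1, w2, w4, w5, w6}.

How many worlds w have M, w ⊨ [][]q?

w0: successors {w1, w2, w5}; []q there: w1:F, w2:T, w5:T. ✗
w1: successors {w0, w3, w4, w5, w7}; []q there: w0:T, w3:T, w4:T, w5:T, w7:T. ✓
w2: no successors, so [][]q holds vacuously. ✓
w3: no successors, so [][]q holds vacuously. ✓
w4: successors {w6}; []q there: w6:T. ✓
w5: no successors, so [][]q holds vacuously. ✓
w6: no successors, so [][]q holds vacuously. ✓
w7: no successors, so [][]q holds vacuously. ✓
Satisfying worlds: {w1, w2, w3, w4, w5, w6, w7}.

7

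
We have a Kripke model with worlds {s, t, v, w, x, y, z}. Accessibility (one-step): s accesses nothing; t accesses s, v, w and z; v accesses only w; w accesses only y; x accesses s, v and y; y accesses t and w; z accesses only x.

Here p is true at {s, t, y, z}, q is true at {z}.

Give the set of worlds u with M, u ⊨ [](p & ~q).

{s, w}

s: no successors, so [](p & ~q) holds vacuously. ✓
t: successors {s, v, w, z}; p & ~q there: s:T, v:F, w:F, z:F. ✗
v: successors {w}; p & ~q there: w:F. ✗
w: successors {y}; p & ~q there: y:T. ✓
x: successors {s, v, y}; p & ~q there: s:T, v:F, y:T. ✗
y: successors {t, w}; p & ~q there: t:T, w:F. ✗
z: successors {x}; p & ~q there: x:F. ✗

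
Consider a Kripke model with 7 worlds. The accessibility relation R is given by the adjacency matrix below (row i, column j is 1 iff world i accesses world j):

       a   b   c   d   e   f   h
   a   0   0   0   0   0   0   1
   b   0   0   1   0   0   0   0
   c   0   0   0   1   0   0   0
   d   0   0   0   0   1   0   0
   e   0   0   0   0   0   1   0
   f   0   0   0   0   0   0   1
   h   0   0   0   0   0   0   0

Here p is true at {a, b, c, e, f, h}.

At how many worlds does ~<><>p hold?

a: <><>p is F. ✓
b: <><>p is F. ✓
c: <><>p is T. ✗
d: <><>p is T. ✗
e: <><>p is T. ✗
f: <><>p is F. ✓
h: <><>p is F. ✓
Satisfying worlds: {a, b, f, h}.

4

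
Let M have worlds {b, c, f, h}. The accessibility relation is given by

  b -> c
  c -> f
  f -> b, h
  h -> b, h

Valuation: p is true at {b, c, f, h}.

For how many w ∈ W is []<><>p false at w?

b: successors {c}; <><>p there: c:T. ✓
c: successors {f}; <><>p there: f:T. ✓
f: successors {b, h}; <><>p there: b:T, h:T. ✓
h: successors {b, h}; <><>p there: b:T, h:T. ✓
Satisfying worlds: {b, c, f, h}.
So []<><>p fails at the other 0 worlds.

0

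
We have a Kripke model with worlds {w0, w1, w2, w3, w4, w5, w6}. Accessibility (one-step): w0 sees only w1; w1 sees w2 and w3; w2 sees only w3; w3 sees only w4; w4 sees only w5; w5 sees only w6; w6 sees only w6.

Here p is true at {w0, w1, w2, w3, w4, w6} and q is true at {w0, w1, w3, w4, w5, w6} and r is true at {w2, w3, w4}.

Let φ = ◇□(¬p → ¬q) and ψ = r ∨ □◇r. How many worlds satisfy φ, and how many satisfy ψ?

6 and 5

For ◇□(¬p → ¬q):
w0: successors {w1}; □(¬p → ¬q) there: w1:T. ✓
w1: successors {w2, w3}; □(¬p → ¬q) there: w2:T, w3:T. ✓
w2: successors {w3}; □(¬p → ¬q) there: w3:T. ✓
w3: successors {w4}; □(¬p → ¬q) there: w4:F. ✗
w4: successors {w5}; □(¬p → ¬q) there: w5:T. ✓
w5: successors {w6}; □(¬p → ¬q) there: w6:T. ✓
w6: successors {w6}; □(¬p → ¬q) there: w6:T. ✓
— 6 worlds.
For r ∨ □◇r:
w0: r is F, □◇r is T. ✓
w1: r is F, □◇r is T. ✓
w2: r is T, □◇r is T. ✓
w3: r is T, □◇r is F. ✓
w4: r is T, □◇r is F. ✓
w5: r is F, □◇r is F. ✗
w6: r is F, □◇r is F. ✗
— 5 worlds.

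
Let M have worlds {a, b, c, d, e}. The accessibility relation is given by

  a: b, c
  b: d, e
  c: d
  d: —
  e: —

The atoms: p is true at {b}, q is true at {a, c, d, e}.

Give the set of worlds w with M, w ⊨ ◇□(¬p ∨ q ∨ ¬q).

a: successors {b, c}; □(¬p ∨ q ∨ ¬q) there: b:T, c:T. ✓
b: successors {d, e}; □(¬p ∨ q ∨ ¬q) there: d:T, e:T. ✓
c: successors {d}; □(¬p ∨ q ∨ ¬q) there: d:T. ✓
d: no successors, so ◇□(¬p ∨ q ∨ ¬q) fails. ✗
e: no successors, so ◇□(¬p ∨ q ∨ ¬q) fails. ✗

{a, b, c}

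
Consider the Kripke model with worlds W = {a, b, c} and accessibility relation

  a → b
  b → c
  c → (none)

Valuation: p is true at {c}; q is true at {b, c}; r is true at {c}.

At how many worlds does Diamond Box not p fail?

a: successors {b}; Box not p there: b:F. ✗
b: successors {c}; Box not p there: c:T. ✓
c: no successors, so Diamond Box not p fails. ✗
Satisfying worlds: {b}.
So Diamond Box not p fails at the other 2 worlds.

2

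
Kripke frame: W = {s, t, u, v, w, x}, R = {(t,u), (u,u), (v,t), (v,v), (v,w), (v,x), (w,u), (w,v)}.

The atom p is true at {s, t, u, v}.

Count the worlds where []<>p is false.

s: no successors, so []<>p holds vacuously. ✓
t: successors {u}; <>p there: u:T. ✓
u: successors {u}; <>p there: u:T. ✓
v: successors {t, v, w, x}; <>p there: t:T, v:T, w:T, x:F. ✗
w: successors {u, v}; <>p there: u:T, v:T. ✓
x: no successors, so []<>p holds vacuously. ✓
Satisfying worlds: {s, t, u, w, x}.
So []<>p fails at the other 1 world.

1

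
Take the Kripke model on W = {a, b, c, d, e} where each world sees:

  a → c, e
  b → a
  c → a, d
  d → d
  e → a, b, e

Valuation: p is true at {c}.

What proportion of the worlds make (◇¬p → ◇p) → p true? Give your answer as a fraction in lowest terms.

a: ◇¬p → ◇p is T, p is F. ✗
b: ◇¬p → ◇p is F, p is F. ✓
c: ◇¬p → ◇p is F, p is T. ✓
d: ◇¬p → ◇p is F, p is F. ✓
e: ◇¬p → ◇p is F, p is F. ✓
That's 4 of 5 worlds, so 4/5.

4/5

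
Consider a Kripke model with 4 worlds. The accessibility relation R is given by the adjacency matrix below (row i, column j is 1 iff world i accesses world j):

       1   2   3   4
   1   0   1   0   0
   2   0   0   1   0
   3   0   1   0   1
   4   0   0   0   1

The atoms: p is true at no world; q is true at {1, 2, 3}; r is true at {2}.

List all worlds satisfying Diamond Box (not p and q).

{1, 3}

1: successors {2}; Box (not p and q) there: 2:T. ✓
2: successors {3}; Box (not p and q) there: 3:F. ✗
3: successors {2, 4}; Box (not p and q) there: 2:T, 4:F. ✓
4: successors {4}; Box (not p and q) there: 4:F. ✗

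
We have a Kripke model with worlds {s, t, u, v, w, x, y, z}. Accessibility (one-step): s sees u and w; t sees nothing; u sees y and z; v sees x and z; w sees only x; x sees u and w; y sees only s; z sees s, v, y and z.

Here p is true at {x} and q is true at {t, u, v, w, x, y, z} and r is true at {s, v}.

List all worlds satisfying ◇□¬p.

s: successors {u, w}; □¬p there: u:T, w:F. ✓
t: no successors, so ◇□¬p fails. ✗
u: successors {y, z}; □¬p there: y:T, z:T. ✓
v: successors {x, z}; □¬p there: x:T, z:T. ✓
w: successors {x}; □¬p there: x:T. ✓
x: successors {u, w}; □¬p there: u:T, w:F. ✓
y: successors {s}; □¬p there: s:T. ✓
z: successors {s, v, y, z}; □¬p there: s:T, v:F, y:T, z:T. ✓

{s, u, v, w, x, y, z}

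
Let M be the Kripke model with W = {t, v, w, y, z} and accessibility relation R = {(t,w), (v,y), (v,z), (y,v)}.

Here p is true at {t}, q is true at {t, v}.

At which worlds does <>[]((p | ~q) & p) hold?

t: successors {w}; []((p | ~q) & p) there: w:T. ✓
v: successors {y, z}; []((p | ~q) & p) there: y:F, z:T. ✓
w: no successors, so <>[]((p | ~q) & p) fails. ✗
y: successors {v}; []((p | ~q) & p) there: v:F. ✗
z: no successors, so <>[]((p | ~q) & p) fails. ✗

{t, v}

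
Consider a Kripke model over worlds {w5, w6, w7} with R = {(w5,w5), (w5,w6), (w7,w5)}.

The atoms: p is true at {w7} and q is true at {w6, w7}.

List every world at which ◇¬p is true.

{w5, w7}

w5: successors {w5, w6}; ¬p there: w5:T, w6:T. ✓
w6: no successors, so ◇¬p fails. ✗
w7: successors {w5}; ¬p there: w5:T. ✓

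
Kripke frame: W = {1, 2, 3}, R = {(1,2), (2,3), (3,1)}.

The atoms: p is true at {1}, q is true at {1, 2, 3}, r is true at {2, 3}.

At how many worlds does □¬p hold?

1: successors {2}; ¬p there: 2:T. ✓
2: successors {3}; ¬p there: 3:T. ✓
3: successors {1}; ¬p there: 1:F. ✗
Satisfying worlds: {1, 2}.

2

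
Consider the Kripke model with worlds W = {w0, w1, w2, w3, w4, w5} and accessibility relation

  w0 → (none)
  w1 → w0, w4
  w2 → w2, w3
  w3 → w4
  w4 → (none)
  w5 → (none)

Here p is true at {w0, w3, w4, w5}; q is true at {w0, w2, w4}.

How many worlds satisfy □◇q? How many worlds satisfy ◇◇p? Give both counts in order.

For □◇q:
w0: no successors, so □◇q holds vacuously. ✓
w1: successors {w0, w4}; ◇q there: w0:F, w4:F. ✗
w2: successors {w2, w3}; ◇q there: w2:T, w3:T. ✓
w3: successors {w4}; ◇q there: w4:F. ✗
w4: no successors, so □◇q holds vacuously. ✓
w5: no successors, so □◇q holds vacuously. ✓
— 4 worlds.
For ◇◇p:
w0: no successors, so ◇◇p fails. ✗
w1: successors {w0, w4}; ◇p there: w0:F, w4:F. ✗
w2: successors {w2, w3}; ◇p there: w2:T, w3:T. ✓
w3: successors {w4}; ◇p there: w4:F. ✗
w4: no successors, so ◇◇p fails. ✗
w5: no successors, so ◇◇p fails. ✗
— 1 world.

4 and 1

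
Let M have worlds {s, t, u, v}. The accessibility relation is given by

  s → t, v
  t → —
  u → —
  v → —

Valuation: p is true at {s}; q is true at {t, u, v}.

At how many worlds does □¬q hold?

3

s: successors {t, v}; ¬q there: t:F, v:F. ✗
t: no successors, so □¬q holds vacuously. ✓
u: no successors, so □¬q holds vacuously. ✓
v: no successors, so □¬q holds vacuously. ✓
Satisfying worlds: {t, u, v}.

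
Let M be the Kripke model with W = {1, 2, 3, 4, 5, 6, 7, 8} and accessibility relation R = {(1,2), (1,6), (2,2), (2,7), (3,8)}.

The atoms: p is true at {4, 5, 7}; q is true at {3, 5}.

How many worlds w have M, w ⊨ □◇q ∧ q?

1: □◇q is F, q is F. ✗
2: □◇q is F, q is F. ✗
3: □◇q is F, q is T. ✗
4: □◇q is T, q is F. ✗
5: □◇q is T, q is T. ✓
6: □◇q is T, q is F. ✗
7: □◇q is T, q is F. ✗
8: □◇q is T, q is F. ✗
Satisfying worlds: {5}.

1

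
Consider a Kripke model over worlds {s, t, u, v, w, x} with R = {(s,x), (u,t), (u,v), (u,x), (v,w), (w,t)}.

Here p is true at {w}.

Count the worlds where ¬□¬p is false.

5

s: □¬p is T. ✗
t: □¬p is T. ✗
u: □¬p is T. ✗
v: □¬p is F. ✓
w: □¬p is T. ✗
x: □¬p is T. ✗
Satisfying worlds: {v}.
So ¬□¬p fails at the other 5 worlds.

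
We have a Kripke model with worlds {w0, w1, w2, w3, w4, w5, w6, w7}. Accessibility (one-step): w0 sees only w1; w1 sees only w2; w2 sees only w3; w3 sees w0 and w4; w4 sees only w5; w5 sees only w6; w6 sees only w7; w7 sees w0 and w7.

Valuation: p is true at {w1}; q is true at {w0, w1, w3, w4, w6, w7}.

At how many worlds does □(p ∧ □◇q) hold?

w0: successors {w1}; p ∧ □◇q there: w1:T. ✓
w1: successors {w2}; p ∧ □◇q there: w2:F. ✗
w2: successors {w3}; p ∧ □◇q there: w3:F. ✗
w3: successors {w0, w4}; p ∧ □◇q there: w0:F, w4:F. ✗
w4: successors {w5}; p ∧ □◇q there: w5:F. ✗
w5: successors {w6}; p ∧ □◇q there: w6:F. ✗
w6: successors {w7}; p ∧ □◇q there: w7:F. ✗
w7: successors {w0, w7}; p ∧ □◇q there: w0:F, w7:F. ✗
Satisfying worlds: {w0}.

1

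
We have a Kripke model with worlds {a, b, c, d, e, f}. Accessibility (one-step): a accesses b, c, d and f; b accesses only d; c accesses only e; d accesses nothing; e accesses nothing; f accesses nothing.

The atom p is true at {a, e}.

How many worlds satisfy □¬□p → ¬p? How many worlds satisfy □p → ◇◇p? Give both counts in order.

5 and 2

For □¬□p → ¬p:
a: □¬□p is F, ¬p is F. ✓
b: □¬□p is F, ¬p is T. ✓
c: □¬□p is F, ¬p is T. ✓
d: □¬□p is T, ¬p is T. ✓
e: □¬□p is T, ¬p is F. ✗
f: □¬□p is T, ¬p is T. ✓
— 5 worlds.
For □p → ◇◇p:
a: □p is F, ◇◇p is T. ✓
b: □p is F, ◇◇p is F. ✓
c: □p is T, ◇◇p is F. ✗
d: □p is T, ◇◇p is F. ✗
e: □p is T, ◇◇p is F. ✗
f: □p is T, ◇◇p is F. ✗
— 2 worlds.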